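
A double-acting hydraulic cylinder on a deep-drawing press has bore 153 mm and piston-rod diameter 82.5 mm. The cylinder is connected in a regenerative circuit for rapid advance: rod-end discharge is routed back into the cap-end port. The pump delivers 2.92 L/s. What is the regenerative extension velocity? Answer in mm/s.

v ≈ 546 mm/s

In regeneration the rod-end outflow joins the pump flow into the cap end, so the net volume the pump must supply per unit advance equals the rod cross-section area.
Rod cross-section A_rod = π/4 × (82.5 mm)² = 5346 mm^2
v = Q_pump / A_rod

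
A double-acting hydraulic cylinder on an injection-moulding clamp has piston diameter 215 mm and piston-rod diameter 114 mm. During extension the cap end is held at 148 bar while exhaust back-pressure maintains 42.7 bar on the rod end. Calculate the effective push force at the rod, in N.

F ≈ 4.26e5 N

Cap-side area A_cap = π/4 × (215 mm)² = 36310 mm^2
Rod-side annular area A_ann = π/4 × (215² − 114²) = 26100 mm^2
Net thrust = P_cap·A_cap − P_rod·A_ann = 5.373e5 N − 1.114e5 N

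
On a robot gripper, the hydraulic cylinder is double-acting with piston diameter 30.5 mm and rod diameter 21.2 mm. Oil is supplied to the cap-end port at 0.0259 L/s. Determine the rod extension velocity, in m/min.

v ≈ 2.13 m/min

Cap-side area A_cap = π/4 × (30.5 mm)² = 730.6 mm^2
v = Q / A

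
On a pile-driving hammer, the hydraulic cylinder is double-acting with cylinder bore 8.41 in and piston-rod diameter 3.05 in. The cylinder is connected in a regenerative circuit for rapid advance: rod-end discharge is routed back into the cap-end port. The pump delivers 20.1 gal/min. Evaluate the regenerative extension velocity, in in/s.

In regeneration the rod-end outflow joins the pump flow into the cap end, so the net volume the pump must supply per unit advance equals the rod cross-section area.
Rod cross-section A_rod = π/4 × (3.05 in)² = 7.306 in^2
v = Q_pump / A_rod

v ≈ 10.6 in/s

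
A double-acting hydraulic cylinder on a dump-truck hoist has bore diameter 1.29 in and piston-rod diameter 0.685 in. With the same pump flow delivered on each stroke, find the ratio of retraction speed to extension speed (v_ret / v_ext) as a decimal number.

Cap-side area A_cap = π/4 × (1.29 in)² = 1.307 in^2
Rod-side annular area A_ann = π/4 × (1.29² − 0.685²) = 0.9385 in^2
For equal Q, v ∝ 1/A, so v_ret/v_ext = A_cap/A_ann.

v_ret/v_ext ≈ 1.39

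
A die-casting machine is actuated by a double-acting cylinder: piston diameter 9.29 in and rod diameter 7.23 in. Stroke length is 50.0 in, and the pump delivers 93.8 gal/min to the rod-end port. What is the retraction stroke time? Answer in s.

Rod-side annular area A_ann = π/4 × (9.29² − 7.23²) = 26.73 in^2
Swept volume V = A × L; t = V / Q = A·L / Q

t ≈ 3.70 s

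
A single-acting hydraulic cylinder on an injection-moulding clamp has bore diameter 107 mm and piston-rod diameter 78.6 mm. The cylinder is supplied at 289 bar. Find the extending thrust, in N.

Cap-side area A_cap = π/4 × (107 mm)² = 8992 mm^2
F = P × A_cap = 289 bar × A_cap

F ≈ 2.60e5 N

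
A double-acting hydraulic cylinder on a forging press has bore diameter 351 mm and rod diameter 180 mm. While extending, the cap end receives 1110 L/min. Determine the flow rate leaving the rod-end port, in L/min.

Cap-side area A_cap = π/4 × (351 mm)² = 96760 mm^2
Rod-side annular area A_ann = π/4 × (351² − 180²) = 71310 mm^2
Piston speed v = Q_in/A_cap; rod-end outflow Q_out = v × A_ann = Q_in × A_ann/A_cap.

Q_out ≈ 818 L/min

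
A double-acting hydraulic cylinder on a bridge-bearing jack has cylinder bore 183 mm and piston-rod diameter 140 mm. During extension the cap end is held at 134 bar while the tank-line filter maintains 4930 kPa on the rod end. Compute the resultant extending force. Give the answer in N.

Cap-side area A_cap = π/4 × (183 mm)² = 26300 mm^2
Rod-side annular area A_ann = π/4 × (183² − 140²) = 10910 mm^2
Net thrust = P_cap·A_cap − P_rod·A_ann = 3.524e5 N − 53780 N

F ≈ 2.99e5 N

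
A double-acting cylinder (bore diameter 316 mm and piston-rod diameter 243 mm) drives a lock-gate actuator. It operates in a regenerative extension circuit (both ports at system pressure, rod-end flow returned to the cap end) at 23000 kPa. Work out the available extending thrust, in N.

With equal pressure on both faces, forces on the annular region cancel; the net push is pressure × rod cross-section.
Rod cross-section A_rod = π/4 × (243 mm)² = 46380 mm^2
F = P × A_rod

F ≈ 1.07e6 N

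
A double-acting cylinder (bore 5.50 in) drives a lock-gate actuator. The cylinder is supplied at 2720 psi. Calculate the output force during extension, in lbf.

Cap-side area A_cap = π/4 × (5.50 in)² = 23.76 in^2
F = P × A_cap = 2720 psi × A_cap

F ≈ 64600 lbf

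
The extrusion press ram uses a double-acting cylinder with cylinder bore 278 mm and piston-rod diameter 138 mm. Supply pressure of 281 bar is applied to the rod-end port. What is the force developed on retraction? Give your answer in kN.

Rod-side annular area A_ann = π/4 × (278² − 138²) = 45740 mm^2
On retraction the pressure acts on the annular area (bore minus rod).
F = P × A_ann

F ≈ 1290 kN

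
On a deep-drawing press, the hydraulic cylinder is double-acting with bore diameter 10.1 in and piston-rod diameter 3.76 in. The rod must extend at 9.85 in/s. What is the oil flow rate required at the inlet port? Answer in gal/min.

Q ≈ 205 gal/min

Cap-side area A_cap = π/4 × (10.1 in)² = 80.12 in^2
Q = A × v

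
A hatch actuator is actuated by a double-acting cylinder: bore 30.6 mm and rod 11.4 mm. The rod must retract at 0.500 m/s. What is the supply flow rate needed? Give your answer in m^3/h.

Rod-side annular area A_ann = π/4 × (30.6² − 11.4²) = 633.3 mm^2
Q = A × v

Q ≈ 1.14 m^3/h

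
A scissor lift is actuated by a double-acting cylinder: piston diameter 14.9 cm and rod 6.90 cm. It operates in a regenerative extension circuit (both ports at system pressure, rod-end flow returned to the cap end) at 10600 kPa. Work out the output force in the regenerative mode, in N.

With equal pressure on both faces, forces on the annular region cancel; the net push is pressure × rod cross-section.
Rod cross-section A_rod = π/4 × (6.90 cm)² = 37.39 cm^2
F = P × A_rod

F ≈ 39600 N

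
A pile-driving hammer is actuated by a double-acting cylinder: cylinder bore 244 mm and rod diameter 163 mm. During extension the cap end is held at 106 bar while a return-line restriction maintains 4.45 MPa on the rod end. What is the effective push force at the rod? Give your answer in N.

Cap-side area A_cap = π/4 × (244 mm)² = 46760 mm^2
Rod-side annular area A_ann = π/4 × (244² − 163²) = 25890 mm^2
Net thrust = P_cap·A_cap − P_rod·A_ann = 4.957e5 N − 1.152e5 N

F ≈ 3.80e5 N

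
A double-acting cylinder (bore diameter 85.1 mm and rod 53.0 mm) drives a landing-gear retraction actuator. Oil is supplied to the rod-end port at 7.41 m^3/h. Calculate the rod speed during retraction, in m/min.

Rod-side annular area A_ann = π/4 × (85.1² − 53.0²) = 3482 mm^2
Flow into the rod-end port fills the annular volume.
v = Q / A

v ≈ 35.5 m/min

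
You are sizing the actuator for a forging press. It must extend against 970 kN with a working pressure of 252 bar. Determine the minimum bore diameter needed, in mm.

Extension force acts on the full piston face: F = P × (π/4)D².
D = √(4F / (πP)) = √(4 × 970 kN / (π × 252 bar))

D ≈ 221 mm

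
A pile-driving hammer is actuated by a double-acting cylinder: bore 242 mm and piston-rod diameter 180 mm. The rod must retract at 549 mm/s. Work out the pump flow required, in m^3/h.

Rod-side annular area A_ann = π/4 × (242² − 180²) = 20550 mm^2
Q = A × v

Q ≈ 40.6 m^3/h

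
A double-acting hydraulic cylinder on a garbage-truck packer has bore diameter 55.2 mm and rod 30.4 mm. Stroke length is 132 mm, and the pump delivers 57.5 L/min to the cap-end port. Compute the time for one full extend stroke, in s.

t ≈ 0.330 s

Cap-side area A_cap = π/4 × (55.2 mm)² = 2393 mm^2
Swept volume V = A × L; t = V / Q = A·L / Q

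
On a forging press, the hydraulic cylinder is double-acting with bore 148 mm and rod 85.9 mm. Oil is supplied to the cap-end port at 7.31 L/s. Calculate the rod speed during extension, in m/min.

v ≈ 25.5 m/min

Cap-side area A_cap = π/4 × (148 mm)² = 17200 mm^2
v = Q / A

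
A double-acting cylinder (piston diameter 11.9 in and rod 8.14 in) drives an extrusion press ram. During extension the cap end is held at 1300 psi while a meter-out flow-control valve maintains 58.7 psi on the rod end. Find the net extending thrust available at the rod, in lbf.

Cap-side area A_cap = π/4 × (11.9 in)² = 111.2 in^2
Rod-side annular area A_ann = π/4 × (11.9² − 8.14²) = 59.18 in^2
Net thrust = P_cap·A_cap − P_rod·A_ann = 1.446e5 lbf − 3474 lbf

F ≈ 1.41e5 lbf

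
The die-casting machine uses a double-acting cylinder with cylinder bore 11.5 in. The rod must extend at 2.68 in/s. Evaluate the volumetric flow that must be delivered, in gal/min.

Q ≈ 72.3 gal/min

Cap-side area A_cap = π/4 × (11.5 in)² = 103.9 in^2
Q = A × v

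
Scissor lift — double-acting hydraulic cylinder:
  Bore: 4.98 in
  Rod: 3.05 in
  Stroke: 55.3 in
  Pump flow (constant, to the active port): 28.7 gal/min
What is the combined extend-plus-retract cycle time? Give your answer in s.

Cap-side area A_cap = π/4 × (4.98 in)² = 19.48 in^2
Rod-side annular area A_ann = π/4 × (4.98² − 3.05²) = 12.17 in^2
t_ext = A_cap·L/Q = 9.748 s
t_ret = A_ann·L/Q = 6.092 s
t_cycle = t_ext + t_ret

t ≈ 15.8 s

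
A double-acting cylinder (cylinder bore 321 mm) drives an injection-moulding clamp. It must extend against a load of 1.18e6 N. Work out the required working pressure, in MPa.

P ≈ 14.6 MPa

Cap-side area A_cap = π/4 × (321 mm)² = 80930 mm^2
P = F / A = 1.18e6 N / A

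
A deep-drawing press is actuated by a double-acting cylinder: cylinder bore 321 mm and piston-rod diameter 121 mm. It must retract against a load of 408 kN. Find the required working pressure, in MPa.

Rod-side annular area A_ann = π/4 × (321² − 121²) = 69430 mm^2
Retraction: pressure acts on the annular area.
P = F / A = 408 kN / A

P ≈ 5.88 MPa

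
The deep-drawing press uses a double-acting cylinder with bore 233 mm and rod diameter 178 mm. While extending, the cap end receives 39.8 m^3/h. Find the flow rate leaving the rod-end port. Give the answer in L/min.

Q_out ≈ 276 L/min

Cap-side area A_cap = π/4 × (233 mm)² = 42640 mm^2
Rod-side annular area A_ann = π/4 × (233² − 178²) = 17750 mm^2
Piston speed v = Q_in/A_cap; rod-end outflow Q_out = v × A_ann = Q_in × A_ann/A_cap.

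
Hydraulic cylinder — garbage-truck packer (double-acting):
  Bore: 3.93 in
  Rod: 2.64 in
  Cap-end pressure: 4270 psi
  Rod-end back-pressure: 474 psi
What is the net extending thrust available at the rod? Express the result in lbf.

F ≈ 48600 lbf

Cap-side area A_cap = π/4 × (3.93 in)² = 12.13 in^2
Rod-side annular area A_ann = π/4 × (3.93² − 2.64²) = 6.656 in^2
Net thrust = P_cap·A_cap − P_rod·A_ann = 51800 lbf − 3155 lbf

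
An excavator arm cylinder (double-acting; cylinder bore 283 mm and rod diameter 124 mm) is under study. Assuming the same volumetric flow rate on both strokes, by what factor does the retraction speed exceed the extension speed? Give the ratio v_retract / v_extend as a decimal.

v_ret/v_ext ≈ 1.24

Cap-side area A_cap = π/4 × (283 mm)² = 62900 mm^2
Rod-side annular area A_ann = π/4 × (283² − 124²) = 50830 mm^2
For equal Q, v ∝ 1/A, so v_ret/v_ext = A_cap/A_ann.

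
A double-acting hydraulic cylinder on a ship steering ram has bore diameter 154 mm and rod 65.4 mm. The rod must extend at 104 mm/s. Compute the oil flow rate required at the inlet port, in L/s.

Cap-side area A_cap = π/4 × (154 mm)² = 18630 mm^2
Q = A × v

Q ≈ 1.94 L/s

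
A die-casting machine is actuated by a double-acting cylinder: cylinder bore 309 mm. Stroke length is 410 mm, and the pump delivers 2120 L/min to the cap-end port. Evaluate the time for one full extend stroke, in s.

Cap-side area A_cap = π/4 × (309 mm)² = 74990 mm^2
Swept volume V = A × L; t = V / Q = A·L / Q

t ≈ 0.870 s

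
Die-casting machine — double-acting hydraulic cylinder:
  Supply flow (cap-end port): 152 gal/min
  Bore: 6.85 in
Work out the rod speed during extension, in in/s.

v ≈ 15.9 in/s

Cap-side area A_cap = π/4 × (6.85 in)² = 36.85 in^2
v = Q / A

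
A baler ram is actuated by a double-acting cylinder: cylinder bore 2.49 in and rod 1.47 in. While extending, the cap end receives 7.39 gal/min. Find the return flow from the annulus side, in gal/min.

Q_out ≈ 4.81 gal/min

Cap-side area A_cap = π/4 × (2.49 in)² = 4.870 in^2
Rod-side annular area A_ann = π/4 × (2.49² − 1.47²) = 3.172 in^2
Piston speed v = Q_in/A_cap; rod-end outflow Q_out = v × A_ann = Q_in × A_ann/A_cap.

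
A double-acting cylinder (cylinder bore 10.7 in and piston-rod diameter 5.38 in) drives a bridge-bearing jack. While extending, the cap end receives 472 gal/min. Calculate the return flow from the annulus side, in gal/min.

Cap-side area A_cap = π/4 × (10.7 in)² = 89.92 in^2
Rod-side annular area A_ann = π/4 × (10.7² − 5.38²) = 67.19 in^2
Piston speed v = Q_in/A_cap; rod-end outflow Q_out = v × A_ann = Q_in × A_ann/A_cap.

Q_out ≈ 353 gal/min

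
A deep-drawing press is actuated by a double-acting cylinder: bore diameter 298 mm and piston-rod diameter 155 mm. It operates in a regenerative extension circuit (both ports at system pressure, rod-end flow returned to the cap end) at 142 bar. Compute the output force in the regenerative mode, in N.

F ≈ 2.68e5 N

With equal pressure on both faces, forces on the annular region cancel; the net push is pressure × rod cross-section.
Rod cross-section A_rod = π/4 × (155 mm)² = 18870 mm^2
F = P × A_rod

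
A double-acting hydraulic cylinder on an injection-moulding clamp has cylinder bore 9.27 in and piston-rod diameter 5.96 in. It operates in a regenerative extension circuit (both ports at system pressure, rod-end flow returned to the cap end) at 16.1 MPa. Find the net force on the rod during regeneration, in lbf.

With equal pressure on both faces, forces on the annular region cancel; the net push is pressure × rod cross-section.
Rod cross-section A_rod = π/4 × (5.96 in)² = 27.90 in^2
F = P × A_rod

F ≈ 65100 lbf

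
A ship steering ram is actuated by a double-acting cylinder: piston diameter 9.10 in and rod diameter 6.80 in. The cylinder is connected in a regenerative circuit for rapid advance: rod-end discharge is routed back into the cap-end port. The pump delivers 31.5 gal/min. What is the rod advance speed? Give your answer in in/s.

v ≈ 3.34 in/s

In regeneration the rod-end outflow joins the pump flow into the cap end, so the net volume the pump must supply per unit advance equals the rod cross-section area.
Rod cross-section A_rod = π/4 × (6.80 in)² = 36.32 in^2
v = Q_pump / A_rod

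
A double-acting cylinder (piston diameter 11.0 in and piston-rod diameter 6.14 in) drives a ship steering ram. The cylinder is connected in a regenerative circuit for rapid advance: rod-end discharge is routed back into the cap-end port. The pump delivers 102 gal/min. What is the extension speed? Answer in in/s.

v ≈ 13.3 in/s

In regeneration the rod-end outflow joins the pump flow into the cap end, so the net volume the pump must supply per unit advance equals the rod cross-section area.
Rod cross-section A_rod = π/4 × (6.14 in)² = 29.61 in^2
v = Q_pump / A_rod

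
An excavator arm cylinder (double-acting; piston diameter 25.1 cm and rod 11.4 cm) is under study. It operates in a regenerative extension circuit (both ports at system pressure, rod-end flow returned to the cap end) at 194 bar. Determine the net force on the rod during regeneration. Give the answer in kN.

F ≈ 198 kN

With equal pressure on both faces, forces on the annular region cancel; the net push is pressure × rod cross-section.
Rod cross-section A_rod = π/4 × (11.4 cm)² = 102.1 cm^2
F = P × A_rod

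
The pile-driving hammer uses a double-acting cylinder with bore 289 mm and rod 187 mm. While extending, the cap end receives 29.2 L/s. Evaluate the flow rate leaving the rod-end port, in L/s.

Q_out ≈ 17.0 L/s

Cap-side area A_cap = π/4 × (289 mm)² = 65600 mm^2
Rod-side annular area A_ann = π/4 × (289² − 187²) = 38130 mm^2
Piston speed v = Q_in/A_cap; rod-end outflow Q_out = v × A_ann = Q_in × A_ann/A_cap.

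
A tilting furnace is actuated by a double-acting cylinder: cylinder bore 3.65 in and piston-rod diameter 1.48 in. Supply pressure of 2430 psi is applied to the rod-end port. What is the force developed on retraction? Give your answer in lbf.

Rod-side annular area A_ann = π/4 × (3.65² − 1.48²) = 8.743 in^2
On retraction the pressure acts on the annular area (bore minus rod).
F = P × A_ann

F ≈ 21200 lbf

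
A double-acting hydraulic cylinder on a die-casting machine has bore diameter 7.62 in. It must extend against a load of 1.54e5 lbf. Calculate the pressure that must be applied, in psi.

Cap-side area A_cap = π/4 × (7.62 in)² = 45.60 in^2
P = F / A = 1.54e5 lbf / A

P ≈ 3380 psi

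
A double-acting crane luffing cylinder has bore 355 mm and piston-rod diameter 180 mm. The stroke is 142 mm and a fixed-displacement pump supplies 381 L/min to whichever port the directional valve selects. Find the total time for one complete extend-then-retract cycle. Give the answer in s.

Cap-side area A_cap = π/4 × (355 mm)² = 98980 mm^2
Rod-side annular area A_ann = π/4 × (355² − 180²) = 73530 mm^2
t_ext = A_cap·L/Q = 2.213 s
t_ret = A_ann·L/Q = 1.644 s
t_cycle = t_ext + t_ret

t ≈ 3.86 s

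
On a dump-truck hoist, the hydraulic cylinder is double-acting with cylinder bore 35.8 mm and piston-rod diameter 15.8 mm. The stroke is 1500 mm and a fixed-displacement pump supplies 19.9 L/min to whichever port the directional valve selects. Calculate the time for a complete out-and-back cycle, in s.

t ≈ 8.22 s

Cap-side area A_cap = π/4 × (35.8 mm)² = 1007 mm^2
Rod-side annular area A_ann = π/4 × (35.8² − 15.8²) = 810.5 mm^2
t_ext = A_cap·L/Q = 4.552 s
t_ret = A_ann·L/Q = 3.666 s
t_cycle = t_ext + t_ret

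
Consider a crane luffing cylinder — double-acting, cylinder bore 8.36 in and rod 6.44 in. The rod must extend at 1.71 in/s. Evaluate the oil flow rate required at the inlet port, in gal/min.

Cap-side area A_cap = π/4 × (8.36 in)² = 54.89 in^2
Q = A × v

Q ≈ 24.4 gal/min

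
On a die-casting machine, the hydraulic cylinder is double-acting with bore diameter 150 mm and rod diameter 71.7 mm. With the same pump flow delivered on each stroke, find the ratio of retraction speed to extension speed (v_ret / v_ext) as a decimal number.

Cap-side area A_cap = π/4 × (150 mm)² = 17670 mm^2
Rod-side annular area A_ann = π/4 × (150² − 71.7²) = 13630 mm^2
For equal Q, v ∝ 1/A, so v_ret/v_ext = A_cap/A_ann.

v_ret/v_ext ≈ 1.30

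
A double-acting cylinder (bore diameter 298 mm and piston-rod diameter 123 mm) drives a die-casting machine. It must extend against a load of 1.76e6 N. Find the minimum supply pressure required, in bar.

P ≈ 252 bar

Cap-side area A_cap = π/4 × (298 mm)² = 69750 mm^2
P = F / A = 1.76e6 N / A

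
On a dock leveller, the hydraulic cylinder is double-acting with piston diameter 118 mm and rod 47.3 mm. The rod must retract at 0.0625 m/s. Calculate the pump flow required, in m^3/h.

Q ≈ 2.07 m^3/h

Rod-side annular area A_ann = π/4 × (118² − 47.3²) = 9179 mm^2
Q = A × v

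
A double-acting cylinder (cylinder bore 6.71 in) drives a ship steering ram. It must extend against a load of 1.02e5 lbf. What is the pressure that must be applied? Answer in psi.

Cap-side area A_cap = π/4 × (6.71 in)² = 35.36 in^2
P = F / A = 1.02e5 lbf / A

P ≈ 2880 psi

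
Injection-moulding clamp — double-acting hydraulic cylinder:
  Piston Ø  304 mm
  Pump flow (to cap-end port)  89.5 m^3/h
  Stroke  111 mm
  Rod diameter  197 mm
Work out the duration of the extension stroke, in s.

t ≈ 0.324 s

Cap-side area A_cap = π/4 × (304 mm)² = 72580 mm^2
Swept volume V = A × L; t = V / Q = A·L / Q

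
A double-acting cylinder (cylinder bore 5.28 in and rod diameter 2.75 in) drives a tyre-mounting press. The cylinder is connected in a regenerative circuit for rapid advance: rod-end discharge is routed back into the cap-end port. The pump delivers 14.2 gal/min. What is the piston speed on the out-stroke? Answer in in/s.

v ≈ 9.20 in/s

In regeneration the rod-end outflow joins the pump flow into the cap end, so the net volume the pump must supply per unit advance equals the rod cross-section area.
Rod cross-section A_rod = π/4 × (2.75 in)² = 5.940 in^2
v = Q_pump / A_rod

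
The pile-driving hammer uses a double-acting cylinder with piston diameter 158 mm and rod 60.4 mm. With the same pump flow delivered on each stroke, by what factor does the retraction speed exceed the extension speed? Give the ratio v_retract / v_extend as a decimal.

Cap-side area A_cap = π/4 × (158 mm)² = 19610 mm^2
Rod-side annular area A_ann = π/4 × (158² − 60.4²) = 16740 mm^2
For equal Q, v ∝ 1/A, so v_ret/v_ext = A_cap/A_ann.

v_ret/v_ext ≈ 1.17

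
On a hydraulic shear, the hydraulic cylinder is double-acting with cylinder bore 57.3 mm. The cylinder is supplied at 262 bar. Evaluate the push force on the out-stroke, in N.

Cap-side area A_cap = π/4 × (57.3 mm)² = 2579 mm^2
F = P × A_cap = 262 bar × A_cap

F ≈ 67600 N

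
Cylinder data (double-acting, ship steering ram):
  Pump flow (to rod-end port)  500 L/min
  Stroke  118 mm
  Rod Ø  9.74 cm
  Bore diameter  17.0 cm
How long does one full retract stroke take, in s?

Rod-side annular area A_ann = π/4 × (17.0² − 9.74²) = 152.5 cm^2
Swept volume V = A × L; t = V / Q = A·L / Q

t ≈ 0.216 s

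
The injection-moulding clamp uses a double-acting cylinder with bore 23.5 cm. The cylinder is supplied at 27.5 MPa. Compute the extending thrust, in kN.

F ≈ 1190 kN

Cap-side area A_cap = π/4 × (23.5 cm)² = 433.7 cm^2
F = P × A_cap = 27.5 MPa × A_cap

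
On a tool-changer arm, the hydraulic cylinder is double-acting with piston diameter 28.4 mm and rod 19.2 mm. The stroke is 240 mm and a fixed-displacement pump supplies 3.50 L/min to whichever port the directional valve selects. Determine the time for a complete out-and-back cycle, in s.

t ≈ 4.02 s

Cap-side area A_cap = π/4 × (28.4 mm)² = 633.5 mm^2
Rod-side annular area A_ann = π/4 × (28.4² − 19.2²) = 343.9 mm^2
t_ext = A_cap·L/Q = 2.606 s
t_ret = A_ann·L/Q = 1.415 s
t_cycle = t_ext + t_ret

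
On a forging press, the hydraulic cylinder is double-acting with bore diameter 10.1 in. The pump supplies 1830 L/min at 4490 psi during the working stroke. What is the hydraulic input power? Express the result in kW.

W ≈ 944 kW

Hydraulic power = P × Q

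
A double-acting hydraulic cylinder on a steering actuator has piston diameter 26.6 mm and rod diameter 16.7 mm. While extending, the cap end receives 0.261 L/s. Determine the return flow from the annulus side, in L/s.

Cap-side area A_cap = π/4 × (26.6 mm)² = 555.7 mm^2
Rod-side annular area A_ann = π/4 × (26.6² − 16.7²) = 336.7 mm^2
Piston speed v = Q_in/A_cap; rod-end outflow Q_out = v × A_ann = Q_in × A_ann/A_cap.

Q_out ≈ 0.158 L/s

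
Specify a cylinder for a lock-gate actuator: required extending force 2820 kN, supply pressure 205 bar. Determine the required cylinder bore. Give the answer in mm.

Extension force acts on the full piston face: F = P × (π/4)D².
D = √(4F / (πP)) = √(4 × 2820 kN / (π × 205 bar))

D ≈ 419 mm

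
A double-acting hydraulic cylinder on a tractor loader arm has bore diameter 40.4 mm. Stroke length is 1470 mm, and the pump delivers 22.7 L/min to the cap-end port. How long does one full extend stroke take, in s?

Cap-side area A_cap = π/4 × (40.4 mm)² = 1282 mm^2
Swept volume V = A × L; t = V / Q = A·L / Q

t ≈ 4.98 s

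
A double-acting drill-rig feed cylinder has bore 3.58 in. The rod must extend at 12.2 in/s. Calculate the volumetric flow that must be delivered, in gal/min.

Cap-side area A_cap = π/4 × (3.58 in)² = 10.07 in^2
Q = A × v

Q ≈ 31.9 gal/min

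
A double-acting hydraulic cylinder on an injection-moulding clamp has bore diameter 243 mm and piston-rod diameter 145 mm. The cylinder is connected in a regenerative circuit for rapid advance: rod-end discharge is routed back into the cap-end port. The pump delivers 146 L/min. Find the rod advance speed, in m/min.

In regeneration the rod-end outflow joins the pump flow into the cap end, so the net volume the pump must supply per unit advance equals the rod cross-section area.
Rod cross-section A_rod = π/4 × (145 mm)² = 16510 mm^2
v = Q_pump / A_rod

v ≈ 8.84 m/min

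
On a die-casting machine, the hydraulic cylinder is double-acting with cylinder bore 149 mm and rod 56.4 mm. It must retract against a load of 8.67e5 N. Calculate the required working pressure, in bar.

Rod-side annular area A_ann = π/4 × (149² − 56.4²) = 14940 mm^2
Retraction: pressure acts on the annular area.
P = F / A = 8.67e5 N / A

P ≈ 580 bar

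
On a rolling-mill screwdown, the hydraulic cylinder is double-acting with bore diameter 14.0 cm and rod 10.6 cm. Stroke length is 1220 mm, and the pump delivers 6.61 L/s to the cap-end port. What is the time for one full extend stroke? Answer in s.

t ≈ 2.84 s

Cap-side area A_cap = π/4 × (14.0 cm)² = 153.9 cm^2
Swept volume V = A × L; t = V / Q = A·L / Q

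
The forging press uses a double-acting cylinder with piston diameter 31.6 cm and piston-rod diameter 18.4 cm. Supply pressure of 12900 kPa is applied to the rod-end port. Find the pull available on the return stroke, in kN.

F ≈ 669 kN

Rod-side annular area A_ann = π/4 × (31.6² − 18.4²) = 518.4 cm^2
On retraction the pressure acts on the annular area (bore minus rod).
F = P × A_ann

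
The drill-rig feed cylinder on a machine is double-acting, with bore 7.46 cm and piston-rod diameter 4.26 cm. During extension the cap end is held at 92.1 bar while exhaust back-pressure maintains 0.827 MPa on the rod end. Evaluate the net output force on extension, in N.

F ≈ 37800 N

Cap-side area A_cap = π/4 × (7.46 cm)² = 43.71 cm^2
Rod-side annular area A_ann = π/4 × (7.46² − 4.26²) = 29.46 cm^2
Net thrust = P_cap·A_cap − P_rod·A_ann = 40260 N − 2436 N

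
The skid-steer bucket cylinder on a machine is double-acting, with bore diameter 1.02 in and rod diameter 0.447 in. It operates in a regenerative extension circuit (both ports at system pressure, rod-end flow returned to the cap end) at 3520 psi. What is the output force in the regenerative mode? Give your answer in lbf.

With equal pressure on both faces, forces on the annular region cancel; the net push is pressure × rod cross-section.
Rod cross-section A_rod = π/4 × (0.447 in)² = 0.1569 in^2
F = P × A_rod

F ≈ 552 lbf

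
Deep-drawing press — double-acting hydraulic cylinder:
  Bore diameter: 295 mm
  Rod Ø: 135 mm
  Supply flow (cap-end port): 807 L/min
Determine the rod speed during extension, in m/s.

Cap-side area A_cap = π/4 × (295 mm)² = 68350 mm^2
v = Q / A

v ≈ 0.197 m/s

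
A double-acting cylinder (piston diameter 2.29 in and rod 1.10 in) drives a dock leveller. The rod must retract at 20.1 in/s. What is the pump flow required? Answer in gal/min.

Rod-side annular area A_ann = π/4 × (2.29² − 1.10²) = 3.168 in^2
Q = A × v

Q ≈ 16.5 gal/min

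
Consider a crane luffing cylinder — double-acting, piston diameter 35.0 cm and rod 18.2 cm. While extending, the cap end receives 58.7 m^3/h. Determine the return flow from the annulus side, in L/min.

Q_out ≈ 714 L/min

Cap-side area A_cap = π/4 × (35.0 cm)² = 962.1 cm^2
Rod-side annular area A_ann = π/4 × (35.0² − 18.2²) = 702.0 cm^2
Piston speed v = Q_in/A_cap; rod-end outflow Q_out = v × A_ann = Q_in × A_ann/A_cap.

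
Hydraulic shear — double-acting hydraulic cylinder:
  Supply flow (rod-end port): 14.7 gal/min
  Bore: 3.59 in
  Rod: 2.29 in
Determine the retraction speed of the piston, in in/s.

Rod-side annular area A_ann = π/4 × (3.59² − 2.29²) = 6.004 in^2
Flow into the rod-end port fills the annular volume.
v = Q / A

v ≈ 9.43 in/s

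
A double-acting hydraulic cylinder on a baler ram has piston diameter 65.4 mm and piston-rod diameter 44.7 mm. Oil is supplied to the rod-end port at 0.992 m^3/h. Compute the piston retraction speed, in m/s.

Rod-side annular area A_ann = π/4 × (65.4² − 44.7²) = 1790 mm^2
Flow into the rod-end port fills the annular volume.
v = Q / A

v ≈ 0.154 m/s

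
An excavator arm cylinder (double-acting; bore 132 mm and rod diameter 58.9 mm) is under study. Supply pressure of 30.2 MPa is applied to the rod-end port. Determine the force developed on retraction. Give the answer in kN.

Rod-side annular area A_ann = π/4 × (132² − 58.9²) = 10960 mm^2
On retraction the pressure acts on the annular area (bore minus rod).
F = P × A_ann

F ≈ 331 kN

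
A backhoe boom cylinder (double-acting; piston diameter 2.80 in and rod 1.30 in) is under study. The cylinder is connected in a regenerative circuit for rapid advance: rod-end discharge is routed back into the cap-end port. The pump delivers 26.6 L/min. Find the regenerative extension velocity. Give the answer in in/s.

In regeneration the rod-end outflow joins the pump flow into the cap end, so the net volume the pump must supply per unit advance equals the rod cross-section area.
Rod cross-section A_rod = π/4 × (1.30 in)² = 1.327 in^2
v = Q_pump / A_rod

v ≈ 20.4 in/s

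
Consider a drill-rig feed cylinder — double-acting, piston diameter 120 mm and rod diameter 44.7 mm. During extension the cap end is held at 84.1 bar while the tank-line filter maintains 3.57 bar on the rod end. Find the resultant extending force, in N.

F ≈ 91600 N

Cap-side area A_cap = π/4 × (120 mm)² = 11310 mm^2
Rod-side annular area A_ann = π/4 × (120² − 44.7²) = 9740 mm^2
Net thrust = P_cap·A_cap − P_rod·A_ann = 95110 N − 3477 N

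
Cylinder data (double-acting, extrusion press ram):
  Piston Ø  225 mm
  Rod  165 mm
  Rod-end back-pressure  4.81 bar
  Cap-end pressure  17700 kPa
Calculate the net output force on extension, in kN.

F ≈ 695 kN

Cap-side area A_cap = π/4 × (225 mm)² = 39760 mm^2
Rod-side annular area A_ann = π/4 × (225² − 165²) = 18380 mm^2
Net thrust = P_cap·A_cap − P_rod·A_ann = 703.8 kN − 8.840 kN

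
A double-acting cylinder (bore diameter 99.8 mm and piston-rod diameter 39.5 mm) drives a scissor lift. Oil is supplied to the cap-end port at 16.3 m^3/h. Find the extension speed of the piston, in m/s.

v ≈ 0.579 m/s

Cap-side area A_cap = π/4 × (99.8 mm)² = 7823 mm^2
v = Q / A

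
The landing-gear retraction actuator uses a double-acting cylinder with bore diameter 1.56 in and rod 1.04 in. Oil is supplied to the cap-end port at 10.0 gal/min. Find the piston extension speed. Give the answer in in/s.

Cap-side area A_cap = π/4 × (1.56 in)² = 1.911 in^2
v = Q / A

v ≈ 20.1 in/s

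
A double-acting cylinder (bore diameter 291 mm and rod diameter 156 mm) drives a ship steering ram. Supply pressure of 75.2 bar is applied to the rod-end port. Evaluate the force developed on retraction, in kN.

Rod-side annular area A_ann = π/4 × (291² − 156²) = 47390 mm^2
On retraction the pressure acts on the annular area (bore minus rod).
F = P × A_ann

F ≈ 356 kN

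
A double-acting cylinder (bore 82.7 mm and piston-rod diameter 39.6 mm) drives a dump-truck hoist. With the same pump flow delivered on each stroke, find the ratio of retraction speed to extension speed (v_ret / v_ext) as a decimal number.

Cap-side area A_cap = π/4 × (82.7 mm)² = 5372 mm^2
Rod-side annular area A_ann = π/4 × (82.7² − 39.6²) = 4140 mm^2
For equal Q, v ∝ 1/A, so v_ret/v_ext = A_cap/A_ann.

v_ret/v_ext ≈ 1.30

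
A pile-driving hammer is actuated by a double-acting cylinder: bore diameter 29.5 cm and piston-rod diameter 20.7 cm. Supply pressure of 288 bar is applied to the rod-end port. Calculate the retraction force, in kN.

F ≈ 999 kN

Rod-side annular area A_ann = π/4 × (29.5² − 20.7²) = 347.0 cm^2
On retraction the pressure acts on the annular area (bore minus rod).
F = P × A_ann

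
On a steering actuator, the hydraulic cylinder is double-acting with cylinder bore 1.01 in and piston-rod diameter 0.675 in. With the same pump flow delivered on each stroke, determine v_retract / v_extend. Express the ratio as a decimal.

v_ret/v_ext ≈ 1.81

Cap-side area A_cap = π/4 × (1.01 in)² = 0.8012 in^2
Rod-side annular area A_ann = π/4 × (1.01² − 0.675²) = 0.4433 in^2
For equal Q, v ∝ 1/A, so v_ret/v_ext = A_cap/A_ann.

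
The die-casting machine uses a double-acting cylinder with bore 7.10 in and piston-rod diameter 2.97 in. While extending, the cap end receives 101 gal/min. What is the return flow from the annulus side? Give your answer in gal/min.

Q_out ≈ 83.3 gal/min

Cap-side area A_cap = π/4 × (7.10 in)² = 39.59 in^2
Rod-side annular area A_ann = π/4 × (7.10² − 2.97²) = 32.66 in^2
Piston speed v = Q_in/A_cap; rod-end outflow Q_out = v × A_ann = Q_in × A_ann/A_cap.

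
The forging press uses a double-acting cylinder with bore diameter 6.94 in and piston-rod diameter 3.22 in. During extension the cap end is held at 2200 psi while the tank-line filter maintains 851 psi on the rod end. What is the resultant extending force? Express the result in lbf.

F ≈ 58000 lbf

Cap-side area A_cap = π/4 × (6.94 in)² = 37.83 in^2
Rod-side annular area A_ann = π/4 × (6.94² − 3.22²) = 29.68 in^2
Net thrust = P_cap·A_cap − P_rod·A_ann = 83220 lbf − 25260 lbf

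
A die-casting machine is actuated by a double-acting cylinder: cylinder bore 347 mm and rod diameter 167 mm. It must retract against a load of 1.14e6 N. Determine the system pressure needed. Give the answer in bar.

Rod-side annular area A_ann = π/4 × (347² − 167²) = 72670 mm^2
Retraction: pressure acts on the annular area.
P = F / A = 1.14e6 N / A

P ≈ 157 bar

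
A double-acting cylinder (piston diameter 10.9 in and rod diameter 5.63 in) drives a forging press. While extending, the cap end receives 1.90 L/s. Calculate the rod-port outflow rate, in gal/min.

Cap-side area A_cap = π/4 × (10.9 in)² = 93.31 in^2
Rod-side annular area A_ann = π/4 × (10.9² − 5.63²) = 68.42 in^2
Piston speed v = Q_in/A_cap; rod-end outflow Q_out = v × A_ann = Q_in × A_ann/A_cap.

Q_out ≈ 22.1 gal/min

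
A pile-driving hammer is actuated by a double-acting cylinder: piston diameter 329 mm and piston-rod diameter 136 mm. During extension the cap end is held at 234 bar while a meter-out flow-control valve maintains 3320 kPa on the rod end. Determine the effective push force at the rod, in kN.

F ≈ 1760 kN

Cap-side area A_cap = π/4 × (329 mm)² = 85010 mm^2
Rod-side annular area A_ann = π/4 × (329² − 136²) = 70490 mm^2
Net thrust = P_cap·A_cap − P_rod·A_ann = 1989 kN − 234.0 kN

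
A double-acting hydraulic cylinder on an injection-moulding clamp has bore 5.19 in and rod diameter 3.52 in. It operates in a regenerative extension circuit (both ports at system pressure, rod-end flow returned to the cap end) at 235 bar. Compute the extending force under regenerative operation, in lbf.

F ≈ 33200 lbf

With equal pressure on both faces, forces on the annular region cancel; the net push is pressure × rod cross-section.
Rod cross-section A_rod = π/4 × (3.52 in)² = 9.731 in^2
F = P × A_rod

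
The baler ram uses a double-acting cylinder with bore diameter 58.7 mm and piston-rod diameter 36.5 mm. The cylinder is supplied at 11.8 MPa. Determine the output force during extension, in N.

F ≈ 31900 N

Cap-side area A_cap = π/4 × (58.7 mm)² = 2706 mm^2
F = P × A_cap = 11.8 MPa × A_cap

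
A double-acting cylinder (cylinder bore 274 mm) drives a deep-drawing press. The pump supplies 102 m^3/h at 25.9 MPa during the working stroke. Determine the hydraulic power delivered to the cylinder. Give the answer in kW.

W ≈ 734 kW

Hydraulic power = P × Q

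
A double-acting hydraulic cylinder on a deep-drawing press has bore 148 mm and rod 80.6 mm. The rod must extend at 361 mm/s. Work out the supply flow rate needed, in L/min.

Q ≈ 373 L/min

Cap-side area A_cap = π/4 × (148 mm)² = 17200 mm^2
Q = A × v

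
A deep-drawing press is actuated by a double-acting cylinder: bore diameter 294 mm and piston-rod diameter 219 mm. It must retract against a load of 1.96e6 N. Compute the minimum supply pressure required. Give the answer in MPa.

P ≈ 64.9 MPa

Rod-side annular area A_ann = π/4 × (294² − 219²) = 30220 mm^2
Retraction: pressure acts on the annular area.
P = F / A = 1.96e6 N / A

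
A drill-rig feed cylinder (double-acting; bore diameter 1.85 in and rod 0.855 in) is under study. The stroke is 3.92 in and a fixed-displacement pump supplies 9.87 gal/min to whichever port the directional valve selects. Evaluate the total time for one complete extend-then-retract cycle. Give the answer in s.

Cap-side area A_cap = π/4 × (1.85 in)² = 2.688 in^2
Rod-side annular area A_ann = π/4 × (1.85² − 0.855²) = 2.114 in^2
t_ext = A_cap·L/Q = 0.2773 s
t_ret = A_ann·L/Q = 0.2181 s
t_cycle = t_ext + t_ret

t ≈ 0.495 s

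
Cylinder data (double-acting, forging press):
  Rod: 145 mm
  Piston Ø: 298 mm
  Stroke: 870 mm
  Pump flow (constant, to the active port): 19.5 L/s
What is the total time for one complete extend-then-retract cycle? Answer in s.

Cap-side area A_cap = π/4 × (298 mm)² = 69750 mm^2
Rod-side annular area A_ann = π/4 × (298² − 145²) = 53230 mm^2
t_ext = A_cap·L/Q = 3.112 s
t_ret = A_ann·L/Q = 2.375 s
t_cycle = t_ext + t_ret

t ≈ 5.49 s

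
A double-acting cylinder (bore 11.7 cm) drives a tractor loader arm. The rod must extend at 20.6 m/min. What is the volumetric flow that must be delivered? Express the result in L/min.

Cap-side area A_cap = π/4 × (11.7 cm)² = 107.5 cm^2
Q = A × v

Q ≈ 221 L/min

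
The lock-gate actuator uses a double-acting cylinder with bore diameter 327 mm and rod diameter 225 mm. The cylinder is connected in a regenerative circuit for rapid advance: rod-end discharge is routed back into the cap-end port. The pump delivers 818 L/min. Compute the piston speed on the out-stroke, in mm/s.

v ≈ 343 mm/s

In regeneration the rod-end outflow joins the pump flow into the cap end, so the net volume the pump must supply per unit advance equals the rod cross-section area.
Rod cross-section A_rod = π/4 × (225 mm)² = 39760 mm^2
v = Q_pump / A_rod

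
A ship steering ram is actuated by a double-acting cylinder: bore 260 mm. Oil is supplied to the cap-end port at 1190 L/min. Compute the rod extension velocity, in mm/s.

Cap-side area A_cap = π/4 × (260 mm)² = 53090 mm^2
v = Q / A

v ≈ 374 mm/s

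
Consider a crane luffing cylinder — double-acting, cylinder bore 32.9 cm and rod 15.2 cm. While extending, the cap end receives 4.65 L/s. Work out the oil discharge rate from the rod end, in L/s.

Q_out ≈ 3.66 L/s

Cap-side area A_cap = π/4 × (32.9 cm)² = 850.1 cm^2
Rod-side annular area A_ann = π/4 × (32.9² − 15.2²) = 668.7 cm^2
Piston speed v = Q_in/A_cap; rod-end outflow Q_out = v × A_ann = Q_in × A_ann/A_cap.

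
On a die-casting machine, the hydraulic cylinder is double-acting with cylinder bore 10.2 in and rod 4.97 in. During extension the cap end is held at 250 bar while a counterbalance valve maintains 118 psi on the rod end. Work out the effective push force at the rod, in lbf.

Cap-side area A_cap = π/4 × (10.2 in)² = 81.71 in^2
Rod-side annular area A_ann = π/4 × (10.2² − 4.97²) = 62.31 in^2
Net thrust = P_cap·A_cap − P_rod·A_ann = 2.963e5 lbf − 7353 lbf

F ≈ 2.89e5 lbf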